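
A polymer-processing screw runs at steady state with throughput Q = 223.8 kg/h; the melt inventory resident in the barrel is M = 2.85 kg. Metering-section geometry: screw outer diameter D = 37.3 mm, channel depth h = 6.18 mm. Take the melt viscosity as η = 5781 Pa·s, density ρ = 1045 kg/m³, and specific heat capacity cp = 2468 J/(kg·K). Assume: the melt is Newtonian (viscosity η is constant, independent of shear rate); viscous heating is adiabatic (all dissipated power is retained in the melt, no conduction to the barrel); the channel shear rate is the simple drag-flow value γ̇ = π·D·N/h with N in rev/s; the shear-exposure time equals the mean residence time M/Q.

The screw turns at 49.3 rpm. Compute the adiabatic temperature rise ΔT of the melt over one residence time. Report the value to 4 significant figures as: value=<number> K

Convert throughput: Q = 223.8 kg/h = 223.8/3600 = 0.0621667 kg/s
t_res = M / Q_s = 2.85 / 0.0621667 = 45.8445 s
Geometry in metres: D = 37.3 mm → 0.0373 m, h = 6.18 mm → 0.00618 m; screw speed N = 49.3 rpm = 0.821667 rev/s
γ̇ = π D N / h = (π)(0.0373)(0.821667) / 0.00618 = 15.5799 s⁻¹
ΔT = η·γ̇²·t_res/(ρ·cp) = [5781 × 15.5799² × 45.8445] / [1045 × 2468] = 24.9437 K

value=24.94 K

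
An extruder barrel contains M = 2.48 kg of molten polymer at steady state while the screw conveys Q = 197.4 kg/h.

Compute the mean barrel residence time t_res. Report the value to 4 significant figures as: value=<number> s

value=45.23 s

Convert throughput: Q = 197.4 kg/h = 197.4/3600 = 0.0548333 kg/s
t_res = M / Q_s = 2.48 ÷ 0.0548333 = 45.228 s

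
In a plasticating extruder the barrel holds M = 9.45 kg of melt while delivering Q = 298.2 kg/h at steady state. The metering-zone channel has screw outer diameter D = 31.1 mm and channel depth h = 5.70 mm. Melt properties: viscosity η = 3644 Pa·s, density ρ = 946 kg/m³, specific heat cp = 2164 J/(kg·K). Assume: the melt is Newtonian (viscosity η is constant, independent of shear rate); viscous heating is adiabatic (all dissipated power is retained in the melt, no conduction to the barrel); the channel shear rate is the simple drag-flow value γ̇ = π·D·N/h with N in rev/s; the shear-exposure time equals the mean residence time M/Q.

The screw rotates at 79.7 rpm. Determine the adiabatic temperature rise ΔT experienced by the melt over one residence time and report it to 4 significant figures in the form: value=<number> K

Throughput in SI: Q_s = 298.2 kg/h ÷ 3600 s/h = 0.0828333 kg/s
t_res = M / Q_s = 9.45 / 0.0828333 = 114.085 s
Geometry in metres: D = 31.1 mm → 0.0311 m, h = 5.70 mm → 0.0057 m; screw speed N = 79.7 rpm = 1.32833 rev/s
γ̇ = π·D·N / h = π · 0.0311 · 1.32833 / 0.0057 = 22.7689 s⁻¹
ΔT = η·γ̇²·t_res / (ρ·cp) = 3644 · (22.7689)² · 114.085 / (946 · 2164) = 105.279 K

value=105.3 K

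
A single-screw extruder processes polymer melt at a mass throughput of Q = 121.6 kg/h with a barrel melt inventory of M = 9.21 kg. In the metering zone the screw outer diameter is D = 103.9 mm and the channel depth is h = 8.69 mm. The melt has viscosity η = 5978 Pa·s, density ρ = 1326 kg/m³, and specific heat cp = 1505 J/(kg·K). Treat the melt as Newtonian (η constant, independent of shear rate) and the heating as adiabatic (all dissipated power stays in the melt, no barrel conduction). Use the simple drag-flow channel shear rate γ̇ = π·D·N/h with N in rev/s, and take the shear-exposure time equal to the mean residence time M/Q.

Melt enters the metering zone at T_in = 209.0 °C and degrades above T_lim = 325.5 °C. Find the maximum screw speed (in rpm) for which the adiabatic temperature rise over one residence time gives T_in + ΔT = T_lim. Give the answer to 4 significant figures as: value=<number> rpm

Throughput in SI: Q_s = 121.6 kg/h ÷ 3600 s/h = 0.0337778 kg/s
t_res = M / Q_s = 9.21 / 0.0337778 = 272.664 s
Geometry in SI: D = 103.9 mm → 0.1039 m, h = 8.69 mm → 0.00869 m
Allowable rise: ΔT_a = T_lim − T_in = 325.5 − 209.0 = 116.5 K
Invert ΔT = ηγ̇²t_res/(ρcp) for γ̇: γ̇_max² = ΔT_a ρ cp / (η t_res) = 116.5·1326·1505 / (5978·272.664) = 142.633 s⁻²
γ̇_max = sqrt(142.633) = 11.9429 s⁻¹
N_max = γ̇_max h / (πD) = 11.9429·0.00869/(π·0.1039) = 0.317955 rev/s → ×60 = 19.0773 rpm

value=19.08 rpm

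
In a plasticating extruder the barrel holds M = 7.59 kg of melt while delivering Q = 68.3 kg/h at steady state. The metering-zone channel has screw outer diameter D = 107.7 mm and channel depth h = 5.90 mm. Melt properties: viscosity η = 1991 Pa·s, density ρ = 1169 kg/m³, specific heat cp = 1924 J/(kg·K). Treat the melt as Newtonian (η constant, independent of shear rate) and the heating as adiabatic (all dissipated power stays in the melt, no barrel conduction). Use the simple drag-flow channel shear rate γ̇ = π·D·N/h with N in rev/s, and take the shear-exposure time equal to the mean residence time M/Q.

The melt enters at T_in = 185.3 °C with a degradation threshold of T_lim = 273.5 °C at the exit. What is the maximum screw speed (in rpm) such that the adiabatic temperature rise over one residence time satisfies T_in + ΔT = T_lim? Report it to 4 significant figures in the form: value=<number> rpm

value=16.51 rpm

Q_s = Q / 3600 = 68.3 / 3600 = 0.0189722 kg/s
Mean residence time: t_res = M/Q_s = 7.59 kg / 0.0189722 kg/s = 400.059 s
D = 107.7 mm = 0.1077 m;  h = 5.90 mm = 0.0059 m
ΔT_a = T_lim − T_in = 273.5 − 185.3 = 88.2 K
Invert ΔT = ηγ̇²t_res/(ρcp) for γ̇: γ̇_max² = ΔT_a ρ cp / (η t_res) = 88.2·1169·1924 / (1991·400.059) = 249.054 s⁻²
Take the square root: γ̇_max = √(249.054) = 15.7814 s⁻¹
N_max = γ̇_max·h / (π·D) = 15.7814 · 0.0059 / (π · 0.1077) = 0.27519 rev/s = 16.5114 rpm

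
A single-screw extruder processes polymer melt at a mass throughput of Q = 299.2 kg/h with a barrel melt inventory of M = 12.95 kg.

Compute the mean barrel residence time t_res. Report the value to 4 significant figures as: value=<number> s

Convert throughput: Q = 299.2 kg/h = 299.2/3600 = 0.0831111 kg/s
t_res = M / Q_s = 12.95 / 0.0831111 = 155.816 s

value=155.8 s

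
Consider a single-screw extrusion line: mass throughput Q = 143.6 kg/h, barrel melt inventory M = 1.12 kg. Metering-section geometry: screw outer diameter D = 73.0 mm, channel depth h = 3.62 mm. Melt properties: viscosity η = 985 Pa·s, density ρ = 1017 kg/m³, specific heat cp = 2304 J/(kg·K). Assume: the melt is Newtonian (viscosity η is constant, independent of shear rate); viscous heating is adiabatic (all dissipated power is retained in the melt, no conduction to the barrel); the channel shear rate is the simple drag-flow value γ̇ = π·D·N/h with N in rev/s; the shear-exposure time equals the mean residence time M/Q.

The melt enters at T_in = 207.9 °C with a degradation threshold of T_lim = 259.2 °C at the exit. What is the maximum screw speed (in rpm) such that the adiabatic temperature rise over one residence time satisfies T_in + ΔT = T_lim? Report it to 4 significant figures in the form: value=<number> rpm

value=62.44 rpm

Convert throughput: Q = 143.6 kg/h = 143.6/3600 = 0.0398889 kg/s
Mean residence time: t_res = M/Q_s = 1.12 kg / 0.0398889 kg/s = 28.078 s
Geometry in SI: D = 73.0 mm → 0.073 m, h = 3.62 mm → 0.00362 m
ΔT_a = T_lim − T_in = 259.2 − 207.9 = 51.3 K
γ̇_max² = ΔT_a·ρ·cp/(η·t_res) = 51.3·1017·2304/(985·28.078) = 4346.29 s⁻²
γ̇_max = √4346.29 = 65.9264 s⁻¹
N_max = γ̇_max h / (πD) = 65.9264·0.00362/(π·0.073) = 1.04063 rev/s → ×60 = 62.4376 rpm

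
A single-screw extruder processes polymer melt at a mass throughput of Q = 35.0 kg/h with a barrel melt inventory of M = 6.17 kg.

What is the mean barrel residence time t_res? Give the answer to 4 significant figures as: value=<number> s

value=634.6 s

Q_s = Q / 3600 = 35.0 / 3600 = 0.00972222 kg/s
t_res = M / Q_s = 6.17 ÷ 0.00972222 = 634.629 s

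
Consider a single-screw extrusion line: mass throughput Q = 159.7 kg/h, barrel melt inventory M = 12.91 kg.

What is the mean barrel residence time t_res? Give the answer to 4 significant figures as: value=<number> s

Q_s = Q / 3600 = 159.7 / 3600 = 0.0443611 kg/s
t_res = M / Q_s = 12.91 / 0.0443611 = 291.021 s

value=291.0 s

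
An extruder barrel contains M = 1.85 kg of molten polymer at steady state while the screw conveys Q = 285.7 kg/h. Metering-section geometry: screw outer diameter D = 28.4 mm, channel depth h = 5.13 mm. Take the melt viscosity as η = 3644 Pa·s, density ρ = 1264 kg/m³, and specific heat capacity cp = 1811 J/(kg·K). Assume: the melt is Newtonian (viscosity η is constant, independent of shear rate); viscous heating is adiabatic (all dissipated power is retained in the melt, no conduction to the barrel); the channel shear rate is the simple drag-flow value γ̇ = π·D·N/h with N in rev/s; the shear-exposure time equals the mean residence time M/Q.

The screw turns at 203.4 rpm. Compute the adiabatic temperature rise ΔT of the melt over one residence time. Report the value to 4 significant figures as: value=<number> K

Q_s = Q / 3600 = 285.7 / 3600 = 0.0793611 kg/s
t_res = M / Q_s = 1.85 ÷ 0.0793611 = 23.3112 s
Geometry in metres: D = 28.4 mm → 0.0284 m, h = 5.13 mm → 0.00513 m; screw speed N = 203.4 rpm = 3.39 rev/s
γ̇ = π D N / h = (π)(0.0284)(3.39) / 0.00513 = 58.9591 s⁻¹
ΔT = η·γ̇²·t_res/(ρ·cp) = [3644 × 58.9591² × 23.3112] / [1264 × 1811] = 128.996 K

value=129.0 K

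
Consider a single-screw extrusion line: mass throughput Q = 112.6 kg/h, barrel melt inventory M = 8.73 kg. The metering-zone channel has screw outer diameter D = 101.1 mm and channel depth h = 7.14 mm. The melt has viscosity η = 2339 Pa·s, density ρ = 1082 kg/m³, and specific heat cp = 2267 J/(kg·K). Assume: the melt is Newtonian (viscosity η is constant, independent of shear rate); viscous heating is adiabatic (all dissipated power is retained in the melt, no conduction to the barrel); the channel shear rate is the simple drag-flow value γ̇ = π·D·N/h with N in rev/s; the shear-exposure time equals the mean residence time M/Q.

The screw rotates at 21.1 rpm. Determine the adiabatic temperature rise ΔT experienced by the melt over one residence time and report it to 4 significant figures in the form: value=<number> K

value=65.13 K

Throughput in SI: Q_s = 112.6 kg/h ÷ 3600 s/h = 0.0312778 kg/s
t_res = M / Q_s = 8.73 ÷ 0.0312778 = 279.112 s
Convert to SI: D = 0.1011 m, h = 0.00714 m, N = 21.1/60 = 0.351667 rev/s
γ̇ = π·D·N / h = π · 0.1011 · 0.351667 / 0.00714 = 15.6435 s⁻¹
Adiabatic rise: ΔT = η γ̇² t_res / (ρ cp) = 2339·(15.6435)²·279.112 / (1082·2267) = 65.1325 K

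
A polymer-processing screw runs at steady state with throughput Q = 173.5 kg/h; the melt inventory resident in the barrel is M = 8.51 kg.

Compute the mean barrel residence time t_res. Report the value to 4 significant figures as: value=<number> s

Throughput in SI: Q_s = 173.5 kg/h ÷ 3600 s/h = 0.0481944 kg/s
t_res = M / Q_s = 8.51 ÷ 0.0481944 = 176.576 s

value=176.6 s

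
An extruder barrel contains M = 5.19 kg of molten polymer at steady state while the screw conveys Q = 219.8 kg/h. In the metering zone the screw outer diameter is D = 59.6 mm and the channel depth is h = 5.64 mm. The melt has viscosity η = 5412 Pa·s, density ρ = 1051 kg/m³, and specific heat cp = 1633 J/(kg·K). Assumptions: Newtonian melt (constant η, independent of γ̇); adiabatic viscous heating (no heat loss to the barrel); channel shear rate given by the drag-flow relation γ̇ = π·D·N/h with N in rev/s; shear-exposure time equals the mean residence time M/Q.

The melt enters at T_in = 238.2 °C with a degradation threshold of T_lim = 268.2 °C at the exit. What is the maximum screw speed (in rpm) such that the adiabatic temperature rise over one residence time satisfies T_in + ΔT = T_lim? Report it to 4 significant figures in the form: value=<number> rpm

Throughput in SI: Q_s = 219.8 kg/h ÷ 3600 s/h = 0.0610556 kg/s
t_res = M / Q_s = 5.19 / 0.0610556 = 85.0045 s
Geometry in SI: D = 59.6 mm → 0.0596 m, h = 5.64 mm → 0.00564 m
ΔT_a = T_lim − T_in = 268.2 − 238.2 = 30 K
γ̇_max² = ΔT_a·ρ·cp/(η·t_res) = 30·1051·1633/(5412·85.0045) = 111.921 s⁻²
γ̇_max = √111.921 = 10.5793 s⁻¹
Solve γ̇ = πDN/h for N: N_max = γ̇_max·h/(π·D) = 10.5793 × 0.00564 / (π × 0.0596) = 0.318668 rev/s = 19.1201 rpm

value=19.12 rpm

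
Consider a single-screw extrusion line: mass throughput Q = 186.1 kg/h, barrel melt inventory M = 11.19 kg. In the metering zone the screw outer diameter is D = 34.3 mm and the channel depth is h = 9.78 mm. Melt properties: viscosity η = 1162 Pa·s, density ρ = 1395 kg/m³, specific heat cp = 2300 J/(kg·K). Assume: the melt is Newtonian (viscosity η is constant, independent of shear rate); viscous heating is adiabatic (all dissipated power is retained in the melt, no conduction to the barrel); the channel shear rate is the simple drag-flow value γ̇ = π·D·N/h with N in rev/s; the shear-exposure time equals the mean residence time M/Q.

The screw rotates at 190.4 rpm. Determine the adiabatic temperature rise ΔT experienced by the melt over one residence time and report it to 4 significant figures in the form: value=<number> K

Convert throughput: Q = 186.1 kg/h = 186.1/3600 = 0.0516944 kg/s
Mean residence time: t_res = M/Q_s = 11.19 kg / 0.0516944 kg/s = 216.464 s
Convert to SI: D = 0.0343 m, h = 0.00978 m, N = 190.4/60 = 3.17333 rev/s
γ̇ = π·D·N / h = π · 0.0343 · 3.17333 / 0.00978 = 34.964 s⁻¹
ΔT = η·γ̇²·t_res/(ρ·cp) = [1162 × 34.964² × 216.464] / [1395 × 2300] = 95.8367 K

value=95.84 K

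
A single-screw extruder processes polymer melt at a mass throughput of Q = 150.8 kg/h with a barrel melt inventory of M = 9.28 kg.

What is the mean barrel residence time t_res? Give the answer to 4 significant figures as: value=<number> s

value=221.5 s

Convert throughput: Q = 150.8 kg/h = 150.8/3600 = 0.0418889 kg/s
t_res = M / Q_s = 9.28 / 0.0418889 = 221.538 s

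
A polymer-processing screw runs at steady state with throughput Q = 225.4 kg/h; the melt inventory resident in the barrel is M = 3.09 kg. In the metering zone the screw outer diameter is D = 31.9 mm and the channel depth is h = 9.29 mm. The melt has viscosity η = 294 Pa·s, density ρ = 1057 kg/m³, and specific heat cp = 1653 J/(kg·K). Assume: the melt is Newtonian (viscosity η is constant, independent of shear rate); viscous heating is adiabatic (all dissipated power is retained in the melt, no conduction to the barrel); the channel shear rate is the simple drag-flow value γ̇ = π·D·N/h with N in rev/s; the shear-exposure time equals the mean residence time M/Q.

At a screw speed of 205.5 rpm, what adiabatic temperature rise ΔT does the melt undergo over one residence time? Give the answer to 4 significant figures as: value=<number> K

value=11.34 K

Q_s = Q / 3600 = 225.4 / 3600 = 0.0626111 kg/s
Mean residence time: t_res = M/Q_s = 3.09 kg / 0.0626111 kg/s = 49.3523 s
Geometry in metres: D = 31.9 mm → 0.0319 m, h = 9.29 mm → 0.00929 m; screw speed N = 205.5 rpm = 3.425 rev/s
Shear rate: γ̇ = πDN/h = π·0.0319·3.425/0.00929 = 36.9475 s⁻¹
Adiabatic rise: ΔT = η γ̇² t_res / (ρ cp) = 294·(36.9475)²·49.3523 / (1057·1653) = 11.3365 K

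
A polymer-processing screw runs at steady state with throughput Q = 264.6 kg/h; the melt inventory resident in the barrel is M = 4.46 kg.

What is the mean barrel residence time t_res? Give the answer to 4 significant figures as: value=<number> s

value=60.68 s

Q_s = Q / 3600 = 264.6 / 3600 = 0.0735 kg/s
Mean residence time: t_res = M/Q_s = 4.46 kg / 0.0735 kg/s = 60.6803 s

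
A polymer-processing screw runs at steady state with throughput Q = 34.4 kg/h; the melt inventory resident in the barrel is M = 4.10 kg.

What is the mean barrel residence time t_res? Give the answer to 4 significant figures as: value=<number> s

value=429.1 s

Q_s = Q / 3600 = 34.4 / 3600 = 0.00955556 kg/s
t_res = M / Q_s = 4.10 / 0.00955556 = 429.07 s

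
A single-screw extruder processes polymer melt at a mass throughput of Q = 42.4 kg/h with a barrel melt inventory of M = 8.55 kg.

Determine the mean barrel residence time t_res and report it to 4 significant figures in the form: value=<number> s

value=725.9 s

Q_s = Q / 3600 = 42.4 / 3600 = 0.0117778 kg/s
t_res = M / Q_s = 8.55 / 0.0117778 = 725.943 s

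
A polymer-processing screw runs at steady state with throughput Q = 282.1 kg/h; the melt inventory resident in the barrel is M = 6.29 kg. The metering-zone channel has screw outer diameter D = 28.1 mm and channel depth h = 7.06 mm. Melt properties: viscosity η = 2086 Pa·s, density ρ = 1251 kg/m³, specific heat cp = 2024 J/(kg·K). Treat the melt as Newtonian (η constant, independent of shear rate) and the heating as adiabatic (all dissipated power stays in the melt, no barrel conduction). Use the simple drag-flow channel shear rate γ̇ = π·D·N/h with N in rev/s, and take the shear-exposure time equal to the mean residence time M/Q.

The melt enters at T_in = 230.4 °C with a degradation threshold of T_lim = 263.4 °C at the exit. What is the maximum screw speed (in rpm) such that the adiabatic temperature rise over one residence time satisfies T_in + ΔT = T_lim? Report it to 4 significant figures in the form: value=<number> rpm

value=107.2 rpm

Convert throughput: Q = 282.1 kg/h = 282.1/3600 = 0.0783611 kg/s
t_res = M / Q_s = 6.29 / 0.0783611 = 80.2694 s
Geometry in SI: D = 28.1 mm → 0.0281 m, h = 7.06 mm → 0.00706 m
ΔT_a = T_lim − T_in = 263.4 − 230.4 = 33 K
γ̇_max² = ΔT_a·ρ·cp / (η·t_res) = [33 × 1251 × 2024] / [2086 × 80.2694] = 499.019 s⁻²
Take the square root: γ̇_max = √(499.019) = 22.3387 s⁻¹
N_max = γ̇_max h / (πD) = 22.3387·0.00706/(π·0.0281) = 1.78652 rev/s → ×60 = 107.191 rpm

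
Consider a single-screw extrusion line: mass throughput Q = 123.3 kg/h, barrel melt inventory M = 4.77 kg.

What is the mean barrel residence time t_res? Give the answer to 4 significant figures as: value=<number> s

value=139.3 s

Convert throughput: Q = 123.3 kg/h = 123.3/3600 = 0.03425 kg/s
t_res = M / Q_s = 4.77 / 0.03425 = 139.27 s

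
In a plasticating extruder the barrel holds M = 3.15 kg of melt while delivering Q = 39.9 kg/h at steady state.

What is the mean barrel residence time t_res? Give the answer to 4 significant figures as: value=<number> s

value=284.2 s

Q_s = Q / 3600 = 39.9 / 3600 = 0.0110833 kg/s
t_res = M / Q_s = 3.15 ÷ 0.0110833 = 284.211 s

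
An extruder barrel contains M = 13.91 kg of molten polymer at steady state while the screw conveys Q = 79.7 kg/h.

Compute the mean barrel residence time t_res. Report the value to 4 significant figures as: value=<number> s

Q_s = Q / 3600 = 79.7 / 3600 = 0.0221389 kg/s
t_res = M / Q_s = 13.91 ÷ 0.0221389 = 628.306 s

value=628.3 s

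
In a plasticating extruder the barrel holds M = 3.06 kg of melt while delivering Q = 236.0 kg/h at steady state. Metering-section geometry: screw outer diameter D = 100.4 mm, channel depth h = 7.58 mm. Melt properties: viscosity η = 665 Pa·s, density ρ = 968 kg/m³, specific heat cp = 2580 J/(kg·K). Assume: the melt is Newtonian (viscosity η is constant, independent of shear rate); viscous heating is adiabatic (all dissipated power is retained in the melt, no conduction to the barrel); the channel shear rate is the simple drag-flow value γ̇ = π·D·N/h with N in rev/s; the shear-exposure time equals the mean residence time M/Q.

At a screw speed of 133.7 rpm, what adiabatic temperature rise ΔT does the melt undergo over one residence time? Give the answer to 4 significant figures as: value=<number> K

Throughput in SI: Q_s = 236.0 kg/h ÷ 3600 s/h = 0.0655556 kg/s
t_res = M / Q_s = 3.06 ÷ 0.0655556 = 46.678 s
Geometry in metres: D = 100.4 mm → 0.1004 m, h = 7.58 mm → 0.00758 m; screw speed N = 133.7 rpm = 2.22833 rev/s
γ̇ = π D N / h = (π)(0.1004)(2.22833) / 0.00758 = 92.7245 s⁻¹
ΔT = η·γ̇²·t_res / (ρ·cp) = 665 · (92.7245)² · 46.678 / (968 · 2580) = 106.863 K

value=106.9 K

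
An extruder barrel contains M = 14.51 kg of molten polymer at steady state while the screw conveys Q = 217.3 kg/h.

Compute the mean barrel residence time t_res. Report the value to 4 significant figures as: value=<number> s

value=240.4 s

Throughput in SI: Q_s = 217.3 kg/h ÷ 3600 s/h = 0.0603611 kg/s
Mean residence time: t_res = M/Q_s = 14.51 kg / 0.0603611 kg/s = 240.387 s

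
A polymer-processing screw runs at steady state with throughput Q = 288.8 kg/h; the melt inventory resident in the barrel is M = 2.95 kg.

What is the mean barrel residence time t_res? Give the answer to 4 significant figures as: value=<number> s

value=36.77 s

Convert throughput: Q = 288.8 kg/h = 288.8/3600 = 0.0802222 kg/s
t_res = M / Q_s = 2.95 ÷ 0.0802222 = 36.7729 s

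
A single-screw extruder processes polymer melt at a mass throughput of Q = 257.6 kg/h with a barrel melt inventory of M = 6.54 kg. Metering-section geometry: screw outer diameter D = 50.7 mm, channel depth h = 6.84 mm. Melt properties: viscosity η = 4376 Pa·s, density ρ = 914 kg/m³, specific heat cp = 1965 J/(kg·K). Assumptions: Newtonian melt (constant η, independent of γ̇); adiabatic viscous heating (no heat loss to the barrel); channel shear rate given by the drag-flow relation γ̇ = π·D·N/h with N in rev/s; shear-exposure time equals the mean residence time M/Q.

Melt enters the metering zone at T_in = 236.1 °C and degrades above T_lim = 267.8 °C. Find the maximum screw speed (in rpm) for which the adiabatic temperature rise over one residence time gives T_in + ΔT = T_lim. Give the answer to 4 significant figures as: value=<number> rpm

Q_s = Q / 3600 = 257.6 / 3600 = 0.0715556 kg/s
t_res = M / Q_s = 6.54 / 0.0715556 = 91.3975 s
Convert to metres: D = 0.0507 m, h = 0.00684 m
ΔT_a = T_lim − T_in = 267.8 − 236.1 = 31.7 K
Invert ΔT = ηγ̇²t_res/(ρcp) for γ̇: γ̇_max² = ΔT_a ρ cp / (η t_res) = 31.7·914·1965 / (4376·91.3975) = 142.35 s⁻²
γ̇_max = sqrt(142.35) = 11.931 s⁻¹
N_max = γ̇_max·h / (π·D) = 11.931 · 0.00684 / (π · 0.0507) = 0.512361 rev/s = 30.7417 rpm

value=30.74 rpm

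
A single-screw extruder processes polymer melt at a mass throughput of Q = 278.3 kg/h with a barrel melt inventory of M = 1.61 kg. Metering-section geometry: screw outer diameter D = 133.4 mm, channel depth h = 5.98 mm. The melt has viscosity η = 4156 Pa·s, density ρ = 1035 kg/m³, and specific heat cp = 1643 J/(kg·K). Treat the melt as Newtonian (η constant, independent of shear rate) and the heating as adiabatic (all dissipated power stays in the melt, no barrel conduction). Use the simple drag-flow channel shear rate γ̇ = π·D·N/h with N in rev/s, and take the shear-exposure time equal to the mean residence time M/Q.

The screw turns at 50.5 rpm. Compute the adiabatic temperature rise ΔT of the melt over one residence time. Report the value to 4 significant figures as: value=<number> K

value=177.1 K

Q_s = Q / 3600 = 278.3 / 3600 = 0.0773056 kg/s
Mean residence time: t_res = M/Q_s = 1.61 kg / 0.0773056 kg/s = 20.8264 s
Convert to SI: D = 0.1334 m, h = 0.00598 m, N = 50.5/60 = 0.841667 rev/s
Shear rate: γ̇ = πDN/h = π·0.1334·0.841667/0.00598 = 58.9854 s⁻¹
ΔT = η·γ̇²·t_res / (ρ·cp) = 4156 · (58.9854)² · 20.8264 / (1035 · 1643) = 177.093 K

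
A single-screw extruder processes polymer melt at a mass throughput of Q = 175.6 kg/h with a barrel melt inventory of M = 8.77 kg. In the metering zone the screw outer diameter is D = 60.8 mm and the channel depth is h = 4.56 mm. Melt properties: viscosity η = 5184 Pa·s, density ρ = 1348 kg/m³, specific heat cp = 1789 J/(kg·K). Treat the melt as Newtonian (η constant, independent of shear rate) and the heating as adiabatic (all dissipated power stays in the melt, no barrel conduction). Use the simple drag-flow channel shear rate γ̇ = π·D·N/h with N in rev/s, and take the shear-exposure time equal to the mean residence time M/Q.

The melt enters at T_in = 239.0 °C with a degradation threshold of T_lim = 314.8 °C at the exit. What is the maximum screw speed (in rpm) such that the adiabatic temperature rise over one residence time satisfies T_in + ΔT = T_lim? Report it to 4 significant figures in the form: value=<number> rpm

value=20.06 rpm

Throughput in SI: Q_s = 175.6 kg/h ÷ 3600 s/h = 0.0487778 kg/s
t_res = M / Q_s = 8.77 ÷ 0.0487778 = 179.795 s
Convert to metres: D = 0.0608 m, h = 0.00456 m
Allowable rise: ΔT_a = T_lim − T_in = 314.8 − 239.0 = 75.8 K
γ̇_max² = ΔT_a·ρ·cp/(η·t_res) = 75.8·1348·1789/(5184·179.795) = 196.122 s⁻²
γ̇_max = √196.122 = 14.0044 s⁻¹
Solve γ̇ = πDN/h for N: N_max = γ̇_max·h/(π·D) = 14.0044 × 0.00456 / (π × 0.0608) = 0.33433 rev/s = 20.0598 rpm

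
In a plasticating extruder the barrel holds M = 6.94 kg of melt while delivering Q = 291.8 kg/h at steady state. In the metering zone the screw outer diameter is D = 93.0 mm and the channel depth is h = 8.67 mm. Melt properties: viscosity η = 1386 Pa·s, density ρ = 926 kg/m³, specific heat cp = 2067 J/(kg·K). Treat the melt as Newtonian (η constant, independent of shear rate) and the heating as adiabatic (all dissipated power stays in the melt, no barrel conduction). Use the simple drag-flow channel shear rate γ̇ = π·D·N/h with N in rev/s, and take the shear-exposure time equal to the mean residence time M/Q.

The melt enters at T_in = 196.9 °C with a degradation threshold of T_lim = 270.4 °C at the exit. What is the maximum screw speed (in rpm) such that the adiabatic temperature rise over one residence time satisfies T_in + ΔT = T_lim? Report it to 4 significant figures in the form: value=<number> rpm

Throughput in SI: Q_s = 291.8 kg/h ÷ 3600 s/h = 0.0810556 kg/s
t_res = M / Q_s = 6.94 ÷ 0.0810556 = 85.6203 s
Convert to metres: D = 0.093 m, h = 0.00867 m
ΔT_a = T_lim − T_in = 270.4 °C − 196.9 °C = 73.5 K
γ̇_max² = ΔT_a·ρ·cp / (η·t_res) = [73.5 × 926 × 2067] / [1386 × 85.6203] = 1185.49 s⁻²
γ̇_max = sqrt(1185.49) = 34.431 s⁻¹
N_max = γ̇_max·h / (π·D) = 34.431 · 0.00867 / (π · 0.093) = 1.02173 rev/s = 61.3037 rpm

value=61.30 rpm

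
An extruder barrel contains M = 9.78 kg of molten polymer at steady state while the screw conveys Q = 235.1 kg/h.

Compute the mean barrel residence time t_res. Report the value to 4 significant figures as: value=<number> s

Q_s = Q / 3600 = 235.1 / 3600 = 0.0653056 kg/s
t_res = M / Q_s = 9.78 / 0.0653056 = 149.758 s

value=149.8 s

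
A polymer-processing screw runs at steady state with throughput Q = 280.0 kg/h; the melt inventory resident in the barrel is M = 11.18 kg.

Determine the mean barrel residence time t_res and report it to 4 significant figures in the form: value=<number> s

Q_s = Q / 3600 = 280.0 / 3600 = 0.0777778 kg/s
t_res = M / Q_s = 11.18 ÷ 0.0777778 = 143.743 s

value=143.7 s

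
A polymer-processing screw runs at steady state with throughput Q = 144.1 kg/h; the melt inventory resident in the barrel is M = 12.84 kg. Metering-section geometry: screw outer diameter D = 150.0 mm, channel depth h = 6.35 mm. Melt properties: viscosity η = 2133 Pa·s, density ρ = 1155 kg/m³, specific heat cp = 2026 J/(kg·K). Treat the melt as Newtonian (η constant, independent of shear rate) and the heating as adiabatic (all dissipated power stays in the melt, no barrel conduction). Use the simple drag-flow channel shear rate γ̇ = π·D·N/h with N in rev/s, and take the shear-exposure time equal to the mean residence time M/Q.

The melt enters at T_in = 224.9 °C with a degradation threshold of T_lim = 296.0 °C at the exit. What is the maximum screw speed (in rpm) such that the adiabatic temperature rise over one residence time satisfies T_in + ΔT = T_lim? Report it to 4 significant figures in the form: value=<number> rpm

value=12.61 rpm

Throughput in SI: Q_s = 144.1 kg/h ÷ 3600 s/h = 0.0400278 kg/s
t_res = M / Q_s = 12.84 ÷ 0.0400278 = 320.777 s
Geometry in SI: D = 150.0 mm → 0.15 m, h = 6.35 mm → 0.00635 m
ΔT_a = T_lim − T_in = 296.0 °C − 224.9 °C = 71.1 K
Invert ΔT = ηγ̇²t_res/(ρcp) for γ̇: γ̇_max² = ΔT_a ρ cp / (η t_res) = 71.1·1155·2026 / (2133·320.777) = 243.163 s⁻²
γ̇_max = sqrt(243.163) = 15.5937 s⁻¹
N_max = γ̇_max h / (πD) = 15.5937·0.00635/(π·0.15) = 0.210127 rev/s → ×60 = 12.6076 rpm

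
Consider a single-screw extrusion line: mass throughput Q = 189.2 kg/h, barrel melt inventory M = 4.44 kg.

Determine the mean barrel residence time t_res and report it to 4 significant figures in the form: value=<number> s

value=84.48 s

Q_s = Q / 3600 = 189.2 / 3600 = 0.0525556 kg/s
t_res = M / Q_s = 4.44 / 0.0525556 = 84.482 s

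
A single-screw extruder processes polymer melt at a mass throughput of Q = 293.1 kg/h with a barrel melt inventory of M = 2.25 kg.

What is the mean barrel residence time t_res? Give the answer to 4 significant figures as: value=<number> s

value=27.64 s

Q_s = Q / 3600 = 293.1 / 3600 = 0.0814167 kg/s
t_res = M / Q_s = 2.25 ÷ 0.0814167 = 27.6356 s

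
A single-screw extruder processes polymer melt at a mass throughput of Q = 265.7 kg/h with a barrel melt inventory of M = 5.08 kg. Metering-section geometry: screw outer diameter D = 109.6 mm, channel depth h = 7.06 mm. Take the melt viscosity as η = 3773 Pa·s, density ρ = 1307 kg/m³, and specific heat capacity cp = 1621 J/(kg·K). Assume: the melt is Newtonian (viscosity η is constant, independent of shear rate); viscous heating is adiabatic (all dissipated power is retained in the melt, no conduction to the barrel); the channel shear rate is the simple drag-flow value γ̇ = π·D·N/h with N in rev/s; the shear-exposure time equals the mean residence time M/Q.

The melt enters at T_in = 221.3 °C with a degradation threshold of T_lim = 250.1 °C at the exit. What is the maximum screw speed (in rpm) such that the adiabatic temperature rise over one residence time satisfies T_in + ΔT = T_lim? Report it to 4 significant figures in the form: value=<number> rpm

value=18.86 rpm

Q_s = Q / 3600 = 265.7 / 3600 = 0.0738056 kg/s
t_res = M / Q_s = 5.08 ÷ 0.0738056 = 68.8295 s
D = 109.6 mm = 0.1096 m;  h = 7.06 mm = 0.00706 m
ΔT_a = T_lim − T_in = 250.1 − 221.3 = 28.8 K
Invert ΔT = ηγ̇²t_res/(ρcp) for γ̇: γ̇_max² = ΔT_a ρ cp / (η t_res) = 28.8·1307·1621 / (3773·68.8295) = 234.958 s⁻²
γ̇_max = √234.958 = 15.3283 s⁻¹
N_max = γ̇_max h / (πD) = 15.3283·0.00706/(π·0.1096) = 0.314296 rev/s → ×60 = 18.8578 rpm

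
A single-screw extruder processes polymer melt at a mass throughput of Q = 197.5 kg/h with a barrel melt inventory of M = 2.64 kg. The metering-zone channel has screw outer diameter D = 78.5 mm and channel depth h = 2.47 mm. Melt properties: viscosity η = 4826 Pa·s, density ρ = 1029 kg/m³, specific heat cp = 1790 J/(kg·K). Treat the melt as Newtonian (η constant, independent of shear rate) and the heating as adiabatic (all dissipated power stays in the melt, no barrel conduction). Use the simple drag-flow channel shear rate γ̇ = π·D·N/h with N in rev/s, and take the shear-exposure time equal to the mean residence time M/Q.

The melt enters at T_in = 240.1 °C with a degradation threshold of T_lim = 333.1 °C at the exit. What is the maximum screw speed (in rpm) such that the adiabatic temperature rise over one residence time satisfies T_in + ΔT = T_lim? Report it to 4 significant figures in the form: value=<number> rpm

Throughput in SI: Q_s = 197.5 kg/h ÷ 3600 s/h = 0.0548611 kg/s
Mean residence time: t_res = M/Q_s = 2.64 kg / 0.0548611 kg/s = 48.1215 s
Geometry in SI: D = 78.5 mm → 0.0785 m, h = 2.47 mm → 0.00247 m
ΔT_a = T_lim − T_in = 333.1 − 240.1 = 93 K
γ̇_max² = ΔT_a·ρ·cp / (η·t_res) = [93 × 1029 × 1790] / [4826 × 48.1215] = 737.606 s⁻²
γ̇_max = sqrt(737.606) = 27.1589 s⁻¹
N_max = γ̇_max h / (πD) = 27.1589·0.00247/(π·0.0785) = 0.272013 rev/s → ×60 = 16.3208 rpm

value=16.32 rpm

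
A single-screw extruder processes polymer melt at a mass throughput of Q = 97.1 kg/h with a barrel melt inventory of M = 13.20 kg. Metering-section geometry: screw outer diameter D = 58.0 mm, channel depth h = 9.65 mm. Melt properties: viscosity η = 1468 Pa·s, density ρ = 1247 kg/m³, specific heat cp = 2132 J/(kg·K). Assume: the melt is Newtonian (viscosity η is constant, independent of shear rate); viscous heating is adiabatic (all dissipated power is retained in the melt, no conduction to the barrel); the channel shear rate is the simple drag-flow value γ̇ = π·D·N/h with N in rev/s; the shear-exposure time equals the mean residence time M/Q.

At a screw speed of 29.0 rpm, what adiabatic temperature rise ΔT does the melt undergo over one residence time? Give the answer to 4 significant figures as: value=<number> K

value=22.51 K

Throughput in SI: Q_s = 97.1 kg/h ÷ 3600 s/h = 0.0269722 kg/s
Mean residence time: t_res = M/Q_s = 13.20 kg / 0.0269722 kg/s = 489.392 s
Convert to SI: D = 0.058 m, h = 0.00965 m, N = 29.0/60 = 0.483333 rev/s
Shear rate: γ̇ = πDN/h = π·0.058·0.483333/0.00965 = 9.12635 s⁻¹
ΔT = η·γ̇²·t_res / (ρ·cp) = 1468 · (9.12635)² · 489.392 / (1247 · 2132) = 22.5073 K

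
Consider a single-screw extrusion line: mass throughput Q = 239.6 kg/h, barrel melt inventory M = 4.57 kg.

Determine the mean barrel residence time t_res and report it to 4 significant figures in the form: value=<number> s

Throughput in SI: Q_s = 239.6 kg/h ÷ 3600 s/h = 0.0665556 kg/s
Mean residence time: t_res = M/Q_s = 4.57 kg / 0.0665556 kg/s = 68.6644 s

value=68.66 s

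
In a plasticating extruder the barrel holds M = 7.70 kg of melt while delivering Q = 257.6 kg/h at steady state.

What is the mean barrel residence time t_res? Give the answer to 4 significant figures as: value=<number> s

Convert throughput: Q = 257.6 kg/h = 257.6/3600 = 0.0715556 kg/s
t_res = M / Q_s = 7.70 / 0.0715556 = 107.609 s

value=107.6 s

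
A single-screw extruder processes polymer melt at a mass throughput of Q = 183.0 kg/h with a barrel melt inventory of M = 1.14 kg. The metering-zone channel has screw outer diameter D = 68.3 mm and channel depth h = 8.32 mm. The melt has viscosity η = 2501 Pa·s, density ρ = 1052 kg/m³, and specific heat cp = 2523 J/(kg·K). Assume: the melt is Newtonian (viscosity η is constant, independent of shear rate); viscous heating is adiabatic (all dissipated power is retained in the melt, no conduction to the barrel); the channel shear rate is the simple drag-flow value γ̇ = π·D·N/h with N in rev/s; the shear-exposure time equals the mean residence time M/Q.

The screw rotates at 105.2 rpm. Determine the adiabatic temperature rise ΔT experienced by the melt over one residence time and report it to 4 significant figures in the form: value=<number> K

value=43.21 K

Convert throughput: Q = 183.0 kg/h = 183.0/3600 = 0.0508333 kg/s
t_res = M / Q_s = 1.14 / 0.0508333 = 22.4262 s
Convert to SI: D = 0.0683 m, h = 0.00832 m, N = 105.2/60 = 1.75333 rev/s
γ̇ = π D N / h = (π)(0.0683)(1.75333) / 0.00832 = 45.218 s⁻¹
ΔT = η·γ̇²·t_res / (ρ·cp) = 2501 · (45.218)² · 22.4262 / (1052 · 2523) = 43.2076 K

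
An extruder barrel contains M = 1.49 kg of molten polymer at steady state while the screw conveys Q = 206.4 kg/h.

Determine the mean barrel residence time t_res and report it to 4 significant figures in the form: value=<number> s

value=25.99 s

Throughput in SI: Q_s = 206.4 kg/h ÷ 3600 s/h = 0.0573333 kg/s
Mean residence time: t_res = M/Q_s = 1.49 kg / 0.0573333 kg/s = 25.9884 s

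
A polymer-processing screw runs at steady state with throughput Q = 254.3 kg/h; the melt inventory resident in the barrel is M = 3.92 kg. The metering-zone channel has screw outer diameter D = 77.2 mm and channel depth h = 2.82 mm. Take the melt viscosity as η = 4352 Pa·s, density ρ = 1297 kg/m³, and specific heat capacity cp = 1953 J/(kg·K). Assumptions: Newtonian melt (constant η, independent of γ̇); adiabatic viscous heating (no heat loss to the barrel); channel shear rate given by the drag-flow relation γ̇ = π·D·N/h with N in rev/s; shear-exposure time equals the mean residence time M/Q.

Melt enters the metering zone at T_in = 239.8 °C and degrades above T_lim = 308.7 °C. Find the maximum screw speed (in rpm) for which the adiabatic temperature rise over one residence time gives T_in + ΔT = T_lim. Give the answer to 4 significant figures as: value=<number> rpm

value=18.75 rpm

Throughput in SI: Q_s = 254.3 kg/h ÷ 3600 s/h = 0.0706389 kg/s
t_res = M / Q_s = 3.92 ÷ 0.0706389 = 55.4935 s
Geometry in SI: D = 77.2 mm → 0.0772 m, h = 2.82 mm → 0.00282 m
ΔT_a = T_lim − T_in = 308.7 − 239.8 = 68.9 K
Invert ΔT = ηγ̇²t_res/(ρcp) for γ̇: γ̇_max² = ΔT_a ρ cp / (η t_res) = 68.9·1297·1953 / (4352·55.4935) = 722.654 s⁻²
γ̇_max = √722.654 = 26.8822 s⁻¹
N_max = γ̇_max·h / (π·D) = 26.8822 · 0.00282 / (π · 0.0772) = 0.31257 rev/s = 18.7542 rpm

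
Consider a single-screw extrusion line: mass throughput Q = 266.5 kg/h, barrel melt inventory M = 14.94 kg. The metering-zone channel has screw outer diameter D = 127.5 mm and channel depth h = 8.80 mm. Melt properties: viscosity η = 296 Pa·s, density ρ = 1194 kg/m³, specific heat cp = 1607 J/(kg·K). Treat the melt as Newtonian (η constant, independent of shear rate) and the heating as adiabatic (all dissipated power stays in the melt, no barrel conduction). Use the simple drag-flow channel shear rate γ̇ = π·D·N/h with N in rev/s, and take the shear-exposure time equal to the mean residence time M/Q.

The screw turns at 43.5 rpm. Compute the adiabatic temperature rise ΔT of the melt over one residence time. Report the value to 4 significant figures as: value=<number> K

value=33.90 K

Convert throughput: Q = 266.5 kg/h = 266.5/3600 = 0.0740278 kg/s
t_res = M / Q_s = 14.94 / 0.0740278 = 201.816 s
D = 127.5 mm = 0.1275 m;  h = 8.80 mm = 0.0088 m;  N = 43.5 rpm / 60 = 0.725 rev/s
γ̇ = π D N / h = (π)(0.1275)(0.725) / 0.0088 = 33.0001 s⁻¹
ΔT = η·γ̇²·t_res/(ρ·cp) = [296 × 33.0001² × 201.816] / [1194 × 1607] = 33.9046 K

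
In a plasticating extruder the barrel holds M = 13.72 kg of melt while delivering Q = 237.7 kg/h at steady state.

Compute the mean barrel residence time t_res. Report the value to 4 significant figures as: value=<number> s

Throughput in SI: Q_s = 237.7 kg/h ÷ 3600 s/h = 0.0660278 kg/s
t_res = M / Q_s = 13.72 / 0.0660278 = 207.791 s

value=207.8 s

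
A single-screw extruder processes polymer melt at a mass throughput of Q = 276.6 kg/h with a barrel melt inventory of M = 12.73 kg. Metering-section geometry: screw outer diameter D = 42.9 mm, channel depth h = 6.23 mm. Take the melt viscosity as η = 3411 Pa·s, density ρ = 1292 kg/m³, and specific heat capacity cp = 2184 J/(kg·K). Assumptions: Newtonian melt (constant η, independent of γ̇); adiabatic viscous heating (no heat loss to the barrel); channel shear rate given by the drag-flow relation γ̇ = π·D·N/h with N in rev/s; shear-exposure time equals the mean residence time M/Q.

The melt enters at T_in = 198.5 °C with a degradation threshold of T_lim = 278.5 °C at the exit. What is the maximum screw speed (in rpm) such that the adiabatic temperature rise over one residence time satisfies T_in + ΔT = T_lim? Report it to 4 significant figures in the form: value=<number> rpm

value=55.43 rpm

Convert throughput: Q = 276.6 kg/h = 276.6/3600 = 0.0768333 kg/s
Mean residence time: t_res = M/Q_s = 12.73 kg / 0.0768333 kg/s = 165.683 s
D = 42.9 mm = 0.0429 m;  h = 6.23 mm = 0.00623 m
ΔT_a = T_lim − T_in = 278.5 − 198.5 = 80 K
γ̇_max² = ΔT_a·ρ·cp/(η·t_res) = 80·1292·2184/(3411·165.683) = 399.434 s⁻²
Take the square root: γ̇_max = √(399.434) = 19.9858 s⁻¹
Solve γ̇ = πDN/h for N: N_max = γ̇_max·h/(π·D) = 19.9858 × 0.00623 / (π × 0.0429) = 0.923854 rev/s = 55.4312 rpm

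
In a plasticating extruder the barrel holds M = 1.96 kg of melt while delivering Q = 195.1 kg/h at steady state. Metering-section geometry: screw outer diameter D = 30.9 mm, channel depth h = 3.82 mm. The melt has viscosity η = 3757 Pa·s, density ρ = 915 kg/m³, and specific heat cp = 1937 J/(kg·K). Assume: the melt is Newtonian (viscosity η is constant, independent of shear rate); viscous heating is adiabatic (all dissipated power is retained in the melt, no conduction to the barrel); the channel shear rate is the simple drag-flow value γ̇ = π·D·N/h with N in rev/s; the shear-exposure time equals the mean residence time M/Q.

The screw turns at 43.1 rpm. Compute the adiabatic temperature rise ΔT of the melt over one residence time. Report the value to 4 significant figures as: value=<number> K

Throughput in SI: Q_s = 195.1 kg/h ÷ 3600 s/h = 0.0541944 kg/s
t_res = M / Q_s = 1.96 ÷ 0.0541944 = 36.1661 s
D = 30.9 mm = 0.0309 m;  h = 3.82 mm = 0.00382 m;  N = 43.1 rpm / 60 = 0.718333 rev/s
γ̇ = π·D·N / h = π · 0.0309 · 0.718333 / 0.00382 = 18.2545 s⁻¹
ΔT = η·γ̇²·t_res / (ρ·cp) = 3757 · (18.2545)² · 36.1661 / (915 · 1937) = 25.5466 K

value=25.55 K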